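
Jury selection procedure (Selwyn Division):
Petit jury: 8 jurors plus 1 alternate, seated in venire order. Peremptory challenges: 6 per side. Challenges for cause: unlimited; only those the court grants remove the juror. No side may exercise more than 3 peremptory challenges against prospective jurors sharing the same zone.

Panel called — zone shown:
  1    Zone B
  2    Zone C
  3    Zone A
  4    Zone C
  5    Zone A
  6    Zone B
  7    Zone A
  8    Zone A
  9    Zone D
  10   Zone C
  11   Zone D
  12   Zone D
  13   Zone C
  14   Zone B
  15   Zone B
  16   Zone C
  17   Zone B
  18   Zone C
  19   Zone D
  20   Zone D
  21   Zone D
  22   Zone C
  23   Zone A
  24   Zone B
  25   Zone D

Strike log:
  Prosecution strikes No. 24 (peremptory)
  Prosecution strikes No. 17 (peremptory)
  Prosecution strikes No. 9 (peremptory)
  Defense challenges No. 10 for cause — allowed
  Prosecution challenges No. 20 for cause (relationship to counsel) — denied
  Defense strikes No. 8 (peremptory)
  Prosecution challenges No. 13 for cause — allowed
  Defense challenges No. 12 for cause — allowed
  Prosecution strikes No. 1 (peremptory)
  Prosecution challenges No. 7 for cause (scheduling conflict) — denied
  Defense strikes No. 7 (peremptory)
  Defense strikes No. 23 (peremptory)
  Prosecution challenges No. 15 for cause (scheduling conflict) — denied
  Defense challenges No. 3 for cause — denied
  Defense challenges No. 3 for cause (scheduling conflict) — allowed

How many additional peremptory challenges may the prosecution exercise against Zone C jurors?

2

Prosecution peremptories so far: #24, #17, #9, #1 — 4 of 6 used, 2 left overall.
Against Zone C: none yet — per-zone cap 3 leaves 3.
Binding limit: min(2, 3) = 2.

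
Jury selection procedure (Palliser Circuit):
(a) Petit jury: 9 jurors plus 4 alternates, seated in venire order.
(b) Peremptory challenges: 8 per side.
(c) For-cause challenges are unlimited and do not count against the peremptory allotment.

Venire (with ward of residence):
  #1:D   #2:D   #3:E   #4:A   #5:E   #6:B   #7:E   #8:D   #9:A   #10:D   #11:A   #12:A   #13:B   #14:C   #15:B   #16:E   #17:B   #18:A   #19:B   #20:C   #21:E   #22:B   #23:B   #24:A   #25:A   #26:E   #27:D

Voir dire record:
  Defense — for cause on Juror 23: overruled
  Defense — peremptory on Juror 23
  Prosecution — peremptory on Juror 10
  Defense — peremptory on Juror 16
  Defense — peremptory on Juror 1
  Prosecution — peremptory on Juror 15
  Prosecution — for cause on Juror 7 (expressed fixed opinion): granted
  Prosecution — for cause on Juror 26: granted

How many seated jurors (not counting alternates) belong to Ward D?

2

Removed: #1, #7, #10, #15, #16, #23, #26.
Seated jurors 1–9: #2, #3, #4, #5, #6, #8, #9, #11, #12 (alternates #13, #14, #17, #18 not counted).
Of those, in Ward D: #2, #8 → 2.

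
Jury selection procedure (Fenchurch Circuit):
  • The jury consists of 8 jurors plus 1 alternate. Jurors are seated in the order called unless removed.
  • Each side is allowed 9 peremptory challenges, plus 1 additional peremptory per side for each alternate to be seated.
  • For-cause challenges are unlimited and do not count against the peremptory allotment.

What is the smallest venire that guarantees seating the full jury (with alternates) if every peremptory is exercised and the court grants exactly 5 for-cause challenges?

34

Seats to fill: 8 + 1 alternates = 9.
Peremptories: 9 + 1×1 = 10 per side × 2 sides = 20.
For-cause removals: 5.
Minimum venire: 9 + 20 + 5 = 34.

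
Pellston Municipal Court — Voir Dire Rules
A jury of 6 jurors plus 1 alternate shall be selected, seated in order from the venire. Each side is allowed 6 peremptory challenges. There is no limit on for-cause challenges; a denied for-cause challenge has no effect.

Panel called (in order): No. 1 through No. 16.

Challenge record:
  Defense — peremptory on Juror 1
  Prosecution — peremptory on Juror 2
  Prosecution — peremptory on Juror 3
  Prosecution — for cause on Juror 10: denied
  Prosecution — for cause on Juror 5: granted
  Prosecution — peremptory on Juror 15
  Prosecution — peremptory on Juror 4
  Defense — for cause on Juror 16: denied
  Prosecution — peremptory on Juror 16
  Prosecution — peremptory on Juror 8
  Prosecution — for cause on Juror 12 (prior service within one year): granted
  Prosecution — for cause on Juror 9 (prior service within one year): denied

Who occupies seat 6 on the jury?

Removed: #1, #2, #3, #4, #5, #8, #12, #15, #16. (#9, #10 stay — for-cause denied.)
Seating in order: seats 1–6 → #6, #7, #9, #10, #11, #13; alternates → #14.
So seat 6 is #13.

13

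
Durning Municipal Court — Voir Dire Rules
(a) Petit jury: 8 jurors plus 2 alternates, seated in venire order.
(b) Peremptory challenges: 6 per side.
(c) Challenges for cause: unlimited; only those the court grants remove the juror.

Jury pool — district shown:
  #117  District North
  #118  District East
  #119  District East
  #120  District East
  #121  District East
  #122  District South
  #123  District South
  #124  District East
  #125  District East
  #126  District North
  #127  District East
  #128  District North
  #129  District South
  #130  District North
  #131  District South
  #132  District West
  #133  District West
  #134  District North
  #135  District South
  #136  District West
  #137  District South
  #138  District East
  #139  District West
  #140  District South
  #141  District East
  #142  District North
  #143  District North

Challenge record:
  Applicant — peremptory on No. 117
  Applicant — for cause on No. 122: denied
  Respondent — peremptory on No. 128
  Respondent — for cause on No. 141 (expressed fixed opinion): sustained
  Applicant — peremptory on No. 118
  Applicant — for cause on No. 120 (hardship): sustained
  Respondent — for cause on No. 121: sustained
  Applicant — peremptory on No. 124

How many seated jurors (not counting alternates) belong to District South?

Removed: #117, #118, #120, #121, #124, #128, #141.
Seated jurors 1–8: #119, #122, #123, #125, #126, #127, #129, #130 (alternates #131, #132 not counted).
Of those, in District South: #122, #123, #129 → 3.

3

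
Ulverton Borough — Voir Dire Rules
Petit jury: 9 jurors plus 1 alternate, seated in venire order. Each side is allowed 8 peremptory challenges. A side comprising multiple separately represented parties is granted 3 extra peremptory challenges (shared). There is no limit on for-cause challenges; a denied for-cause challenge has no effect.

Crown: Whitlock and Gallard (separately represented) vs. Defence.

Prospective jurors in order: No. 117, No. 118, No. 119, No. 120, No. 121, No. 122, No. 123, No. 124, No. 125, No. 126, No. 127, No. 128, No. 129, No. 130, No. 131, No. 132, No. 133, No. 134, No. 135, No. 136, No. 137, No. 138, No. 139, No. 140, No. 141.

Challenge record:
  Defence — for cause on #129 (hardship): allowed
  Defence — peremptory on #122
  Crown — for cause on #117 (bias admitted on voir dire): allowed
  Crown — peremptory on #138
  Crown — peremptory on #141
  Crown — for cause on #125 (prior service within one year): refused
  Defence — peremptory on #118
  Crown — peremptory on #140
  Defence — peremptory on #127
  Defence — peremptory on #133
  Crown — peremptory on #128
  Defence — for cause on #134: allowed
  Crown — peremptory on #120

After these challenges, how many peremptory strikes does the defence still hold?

Defence allotment: 8.
Defence peremptories used: #122, #118, #127, #133 — 4 (for-cause on #129, #134 don't count).
Remaining: 8 − 4 = 4.

4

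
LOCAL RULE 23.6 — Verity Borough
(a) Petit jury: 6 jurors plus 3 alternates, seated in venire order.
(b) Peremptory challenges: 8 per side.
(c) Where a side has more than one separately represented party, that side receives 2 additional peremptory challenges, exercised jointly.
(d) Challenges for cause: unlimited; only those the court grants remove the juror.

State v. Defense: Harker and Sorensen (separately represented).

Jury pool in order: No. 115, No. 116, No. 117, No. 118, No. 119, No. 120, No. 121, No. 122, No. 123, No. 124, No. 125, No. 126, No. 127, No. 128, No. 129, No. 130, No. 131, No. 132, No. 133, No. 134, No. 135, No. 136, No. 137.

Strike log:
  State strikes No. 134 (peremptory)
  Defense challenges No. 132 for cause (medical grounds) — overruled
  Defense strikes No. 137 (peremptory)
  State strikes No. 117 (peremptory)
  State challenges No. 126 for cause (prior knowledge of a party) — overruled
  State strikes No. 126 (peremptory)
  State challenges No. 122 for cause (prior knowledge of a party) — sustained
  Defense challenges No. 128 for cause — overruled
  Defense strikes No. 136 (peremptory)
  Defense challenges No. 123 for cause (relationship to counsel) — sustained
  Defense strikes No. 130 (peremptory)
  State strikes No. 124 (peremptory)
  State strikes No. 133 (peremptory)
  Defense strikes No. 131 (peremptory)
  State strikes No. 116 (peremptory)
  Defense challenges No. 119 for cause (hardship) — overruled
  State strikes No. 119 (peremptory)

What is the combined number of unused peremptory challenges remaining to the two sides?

State allotment: 8. Defense allotment: 8 base + 2 multi-party = 10.
State peremptories used: #134, #117, #126, #124, #133, #116, #119 — 7 (for-cause on #126, #122 don't count).
Defense peremptories used: #137, #136, #130, #131 — 4 (for-cause on #132, #128, #123, #119 don't count).
Remaining: (8 − 7) + (10 − 4) = 7.

7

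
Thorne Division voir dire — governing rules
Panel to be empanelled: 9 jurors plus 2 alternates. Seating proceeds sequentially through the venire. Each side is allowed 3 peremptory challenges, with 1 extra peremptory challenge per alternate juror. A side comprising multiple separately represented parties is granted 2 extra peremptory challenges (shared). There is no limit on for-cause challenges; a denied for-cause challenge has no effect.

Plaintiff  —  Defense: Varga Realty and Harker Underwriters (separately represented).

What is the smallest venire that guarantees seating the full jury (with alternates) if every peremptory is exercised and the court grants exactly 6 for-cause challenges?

Seats to fill: 9 + 2 alternates = 11.
Peremptories — Plaintiff: 3 + 1×2 = 5; Defense: 3 + 1×2 + 2 = 7; total 12.
For-cause removals: 6.
Minimum venire: 11 + 12 + 6 = 29.

29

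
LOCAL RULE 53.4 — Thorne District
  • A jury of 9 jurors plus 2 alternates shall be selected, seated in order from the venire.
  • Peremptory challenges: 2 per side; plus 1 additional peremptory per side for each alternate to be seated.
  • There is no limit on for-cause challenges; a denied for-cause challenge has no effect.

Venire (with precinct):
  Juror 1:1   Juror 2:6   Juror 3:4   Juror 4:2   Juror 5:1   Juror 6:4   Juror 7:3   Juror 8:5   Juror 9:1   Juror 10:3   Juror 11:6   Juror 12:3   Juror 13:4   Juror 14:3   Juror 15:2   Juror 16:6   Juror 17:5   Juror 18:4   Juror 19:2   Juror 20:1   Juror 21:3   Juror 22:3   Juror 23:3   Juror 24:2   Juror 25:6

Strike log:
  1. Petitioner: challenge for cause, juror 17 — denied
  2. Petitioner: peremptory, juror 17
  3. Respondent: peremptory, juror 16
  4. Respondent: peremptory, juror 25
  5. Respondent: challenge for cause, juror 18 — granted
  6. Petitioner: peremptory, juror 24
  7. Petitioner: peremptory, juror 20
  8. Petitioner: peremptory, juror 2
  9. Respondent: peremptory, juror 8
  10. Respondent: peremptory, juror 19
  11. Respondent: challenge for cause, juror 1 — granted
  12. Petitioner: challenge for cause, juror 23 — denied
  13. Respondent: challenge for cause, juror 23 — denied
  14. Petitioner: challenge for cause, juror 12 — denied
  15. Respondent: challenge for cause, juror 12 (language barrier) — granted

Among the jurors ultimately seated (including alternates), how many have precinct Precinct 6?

Removed: #1, #2, #8, #12, #16, #17, #18, #19, #20, #24, #25.
Seated (11 incl. alternates): #3, #4, #5, #6, #7, #9, #10, #11, #13, #14, #15.
Of those, in Precinct 6: #11 → 1.

1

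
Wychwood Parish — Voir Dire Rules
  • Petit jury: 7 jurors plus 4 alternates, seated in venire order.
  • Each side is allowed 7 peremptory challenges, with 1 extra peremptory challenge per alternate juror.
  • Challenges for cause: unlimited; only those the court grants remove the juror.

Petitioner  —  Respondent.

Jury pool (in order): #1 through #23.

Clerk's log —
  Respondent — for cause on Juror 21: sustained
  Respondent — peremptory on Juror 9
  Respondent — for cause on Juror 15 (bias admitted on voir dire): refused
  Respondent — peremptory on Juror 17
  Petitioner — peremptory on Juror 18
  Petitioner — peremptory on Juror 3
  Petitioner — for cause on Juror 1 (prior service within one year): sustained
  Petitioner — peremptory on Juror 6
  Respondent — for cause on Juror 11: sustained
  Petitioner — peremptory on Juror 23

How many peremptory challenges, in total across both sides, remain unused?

16

Petitioner allotment: 7 base + 1 × 4 alternates = 11. Respondent allotment: 7 base + 1 × 4 alternates = 11.
Petitioner peremptories used: #18, #3, #6, #23 — 4 (the for-cause on #1 doesn't count).
Respondent peremptories used: #9, #17 — 2 (for-cause on #21, #15, #11 don't count).
Remaining: (11 − 4) + (11 − 2) = 16.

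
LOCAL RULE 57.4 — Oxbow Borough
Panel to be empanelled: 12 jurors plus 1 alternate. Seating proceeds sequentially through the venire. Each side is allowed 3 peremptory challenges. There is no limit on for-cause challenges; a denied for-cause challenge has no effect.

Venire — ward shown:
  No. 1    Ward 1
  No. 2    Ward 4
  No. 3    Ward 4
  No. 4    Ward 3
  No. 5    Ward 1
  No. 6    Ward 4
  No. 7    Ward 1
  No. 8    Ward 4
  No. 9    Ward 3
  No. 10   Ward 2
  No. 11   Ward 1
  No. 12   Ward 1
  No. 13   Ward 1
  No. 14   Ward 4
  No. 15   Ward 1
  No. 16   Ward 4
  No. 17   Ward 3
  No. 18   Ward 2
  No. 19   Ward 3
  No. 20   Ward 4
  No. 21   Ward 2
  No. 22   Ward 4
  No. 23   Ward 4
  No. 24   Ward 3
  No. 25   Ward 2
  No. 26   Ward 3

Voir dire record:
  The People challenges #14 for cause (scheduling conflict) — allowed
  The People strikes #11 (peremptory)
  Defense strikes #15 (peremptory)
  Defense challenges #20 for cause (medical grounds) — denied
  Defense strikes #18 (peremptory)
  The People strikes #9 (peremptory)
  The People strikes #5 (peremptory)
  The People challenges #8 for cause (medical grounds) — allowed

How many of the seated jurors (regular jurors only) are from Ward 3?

Removed: #5, #8, #9, #11, #14, #15, #18.
Seated jurors 1–12: #1, #2, #3, #4, #6, #7, #10, #12, #13, #16, #17, #19 (alternates #20 not counted).
Of those, in Ward 3: #4, #17, #19 → 3.

3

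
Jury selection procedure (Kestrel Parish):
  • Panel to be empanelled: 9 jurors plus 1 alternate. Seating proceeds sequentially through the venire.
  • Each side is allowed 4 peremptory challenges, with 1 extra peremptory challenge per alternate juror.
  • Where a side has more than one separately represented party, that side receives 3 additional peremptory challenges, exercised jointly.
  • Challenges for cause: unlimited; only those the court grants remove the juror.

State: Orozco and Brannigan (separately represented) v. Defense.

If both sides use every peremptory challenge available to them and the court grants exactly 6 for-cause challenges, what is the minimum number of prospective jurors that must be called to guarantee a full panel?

29

Seats to fill: 9 + 1 alternates = 10.
Peremptories — State: 4 + 1×1 + 3 = 8; Defense: 4 + 1×1 = 5; total 13.
For-cause removals: 6.
Minimum venire: 10 + 13 + 6 = 29.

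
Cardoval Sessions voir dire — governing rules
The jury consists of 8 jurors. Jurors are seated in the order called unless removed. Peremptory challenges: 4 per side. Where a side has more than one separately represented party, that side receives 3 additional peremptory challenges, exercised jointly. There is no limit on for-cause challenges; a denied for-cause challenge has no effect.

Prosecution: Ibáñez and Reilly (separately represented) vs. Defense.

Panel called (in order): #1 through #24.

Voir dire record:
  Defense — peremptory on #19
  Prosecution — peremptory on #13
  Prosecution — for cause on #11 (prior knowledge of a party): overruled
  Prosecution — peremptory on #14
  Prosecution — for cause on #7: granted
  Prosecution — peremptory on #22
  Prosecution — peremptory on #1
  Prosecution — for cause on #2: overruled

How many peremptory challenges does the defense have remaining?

3

Defense allotment: 4.
Defense peremptories used: #19 — 1.
Remaining: 4 − 1 = 3.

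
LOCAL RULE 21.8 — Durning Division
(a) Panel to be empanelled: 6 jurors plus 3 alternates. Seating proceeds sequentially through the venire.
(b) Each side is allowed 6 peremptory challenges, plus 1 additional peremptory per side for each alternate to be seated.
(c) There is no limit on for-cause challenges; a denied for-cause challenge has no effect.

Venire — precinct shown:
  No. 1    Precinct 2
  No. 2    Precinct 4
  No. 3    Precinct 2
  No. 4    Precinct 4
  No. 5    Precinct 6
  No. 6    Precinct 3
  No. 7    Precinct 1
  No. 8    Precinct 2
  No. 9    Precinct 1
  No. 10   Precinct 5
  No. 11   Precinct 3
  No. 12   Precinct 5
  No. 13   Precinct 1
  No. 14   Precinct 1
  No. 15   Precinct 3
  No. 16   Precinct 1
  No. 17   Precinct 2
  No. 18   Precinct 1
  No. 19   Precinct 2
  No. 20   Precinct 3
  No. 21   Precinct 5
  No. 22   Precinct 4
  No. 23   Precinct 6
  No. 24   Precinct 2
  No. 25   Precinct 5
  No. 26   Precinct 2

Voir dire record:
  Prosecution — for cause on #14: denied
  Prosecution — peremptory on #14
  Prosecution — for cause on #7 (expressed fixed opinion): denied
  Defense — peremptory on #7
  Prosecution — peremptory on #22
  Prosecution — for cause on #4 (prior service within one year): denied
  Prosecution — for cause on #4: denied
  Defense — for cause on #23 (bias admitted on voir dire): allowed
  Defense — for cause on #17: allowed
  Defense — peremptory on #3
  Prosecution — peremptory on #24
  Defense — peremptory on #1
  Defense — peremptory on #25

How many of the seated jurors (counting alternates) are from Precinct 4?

2

Removed: #1, #3, #7, #14, #17, #22, #23, #24, #25.
Seated (9 incl. alternates): #2, #4, #5, #6, #8, #9, #10, #11, #12.
Of those, in Precinct 4: #2, #4 → 2.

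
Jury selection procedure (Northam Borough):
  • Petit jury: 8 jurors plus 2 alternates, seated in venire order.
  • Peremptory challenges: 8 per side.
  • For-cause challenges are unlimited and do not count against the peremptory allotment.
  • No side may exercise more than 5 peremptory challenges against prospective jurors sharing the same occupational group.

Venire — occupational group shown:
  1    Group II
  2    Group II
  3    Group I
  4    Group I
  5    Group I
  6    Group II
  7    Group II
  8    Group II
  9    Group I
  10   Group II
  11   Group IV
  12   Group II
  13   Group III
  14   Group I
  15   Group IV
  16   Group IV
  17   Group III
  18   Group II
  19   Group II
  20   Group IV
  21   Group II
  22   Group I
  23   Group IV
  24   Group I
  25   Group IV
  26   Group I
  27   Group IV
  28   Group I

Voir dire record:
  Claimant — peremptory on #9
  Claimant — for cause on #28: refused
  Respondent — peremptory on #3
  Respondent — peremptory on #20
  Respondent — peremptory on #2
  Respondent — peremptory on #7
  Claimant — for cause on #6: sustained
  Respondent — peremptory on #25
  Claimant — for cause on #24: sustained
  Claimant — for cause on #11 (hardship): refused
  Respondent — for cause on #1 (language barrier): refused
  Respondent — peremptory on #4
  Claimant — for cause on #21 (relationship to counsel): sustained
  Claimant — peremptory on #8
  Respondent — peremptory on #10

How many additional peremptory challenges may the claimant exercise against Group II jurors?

Claimant peremptories so far: #9, #8 — 2 of 8 used, 6 left overall.
Against Group II: #8 — 1 used; per-group cap 5 leaves 4.
Binding limit: min(6, 4) = 4.

4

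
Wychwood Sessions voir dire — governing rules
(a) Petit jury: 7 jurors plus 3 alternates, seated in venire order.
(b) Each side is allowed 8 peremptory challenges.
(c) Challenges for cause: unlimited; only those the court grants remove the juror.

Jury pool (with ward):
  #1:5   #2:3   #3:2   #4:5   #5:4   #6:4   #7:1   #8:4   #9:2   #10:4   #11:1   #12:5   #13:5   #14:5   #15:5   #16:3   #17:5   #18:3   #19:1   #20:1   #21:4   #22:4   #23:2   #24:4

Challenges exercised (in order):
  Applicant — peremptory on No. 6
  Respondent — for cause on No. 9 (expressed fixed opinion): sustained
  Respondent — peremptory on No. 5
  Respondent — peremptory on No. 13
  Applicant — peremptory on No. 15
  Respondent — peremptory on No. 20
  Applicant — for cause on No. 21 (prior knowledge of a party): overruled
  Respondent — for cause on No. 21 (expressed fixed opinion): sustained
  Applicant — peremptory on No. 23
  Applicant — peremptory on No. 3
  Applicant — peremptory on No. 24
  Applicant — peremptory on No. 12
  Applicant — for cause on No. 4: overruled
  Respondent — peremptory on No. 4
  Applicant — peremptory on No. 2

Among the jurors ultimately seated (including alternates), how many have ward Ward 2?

Removed: #2, #3, #4, #5, #6, #9, #12, #13, #15, #20, #21, #23, #24.
Seated (10 incl. alternates): #1, #7, #8, #10, #11, #14, #16, #17, #18, #19.
None of those are in Ward 2 → 0.

0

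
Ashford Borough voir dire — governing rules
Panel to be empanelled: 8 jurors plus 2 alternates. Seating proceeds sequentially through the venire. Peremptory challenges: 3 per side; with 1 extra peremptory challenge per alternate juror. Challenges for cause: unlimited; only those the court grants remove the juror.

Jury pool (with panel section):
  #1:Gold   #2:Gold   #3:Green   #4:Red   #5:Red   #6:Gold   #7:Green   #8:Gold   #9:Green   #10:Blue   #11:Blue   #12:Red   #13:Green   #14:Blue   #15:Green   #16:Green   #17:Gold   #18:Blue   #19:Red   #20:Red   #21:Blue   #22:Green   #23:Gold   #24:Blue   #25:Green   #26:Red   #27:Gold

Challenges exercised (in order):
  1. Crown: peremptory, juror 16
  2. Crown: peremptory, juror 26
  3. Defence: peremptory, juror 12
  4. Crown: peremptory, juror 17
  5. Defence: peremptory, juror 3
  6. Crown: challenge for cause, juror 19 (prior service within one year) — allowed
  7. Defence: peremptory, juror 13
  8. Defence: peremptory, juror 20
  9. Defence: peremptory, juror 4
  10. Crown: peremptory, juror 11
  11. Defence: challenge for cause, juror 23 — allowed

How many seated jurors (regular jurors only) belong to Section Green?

2

Removed: #3, #4, #11, #12, #13, #16, #17, #19, #20, #23, #26.
Seated jurors 1–8: #1, #2, #5, #6, #7, #8, #9, #10 (alternates #14, #15 not counted).
Of those, in Section Green: #7, #9 → 2.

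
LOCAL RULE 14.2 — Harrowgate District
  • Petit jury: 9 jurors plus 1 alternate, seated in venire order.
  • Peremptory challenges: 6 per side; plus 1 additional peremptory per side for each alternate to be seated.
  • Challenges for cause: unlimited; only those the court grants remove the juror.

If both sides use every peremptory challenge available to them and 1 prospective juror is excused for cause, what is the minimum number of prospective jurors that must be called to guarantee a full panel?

25

Seats to fill: 9 + 1 alternates = 10.
Peremptories: 6 + 1×1 = 7 per side × 2 sides = 14.
For-cause removals: 1.
Minimum venire: 10 + 14 + 1 = 25.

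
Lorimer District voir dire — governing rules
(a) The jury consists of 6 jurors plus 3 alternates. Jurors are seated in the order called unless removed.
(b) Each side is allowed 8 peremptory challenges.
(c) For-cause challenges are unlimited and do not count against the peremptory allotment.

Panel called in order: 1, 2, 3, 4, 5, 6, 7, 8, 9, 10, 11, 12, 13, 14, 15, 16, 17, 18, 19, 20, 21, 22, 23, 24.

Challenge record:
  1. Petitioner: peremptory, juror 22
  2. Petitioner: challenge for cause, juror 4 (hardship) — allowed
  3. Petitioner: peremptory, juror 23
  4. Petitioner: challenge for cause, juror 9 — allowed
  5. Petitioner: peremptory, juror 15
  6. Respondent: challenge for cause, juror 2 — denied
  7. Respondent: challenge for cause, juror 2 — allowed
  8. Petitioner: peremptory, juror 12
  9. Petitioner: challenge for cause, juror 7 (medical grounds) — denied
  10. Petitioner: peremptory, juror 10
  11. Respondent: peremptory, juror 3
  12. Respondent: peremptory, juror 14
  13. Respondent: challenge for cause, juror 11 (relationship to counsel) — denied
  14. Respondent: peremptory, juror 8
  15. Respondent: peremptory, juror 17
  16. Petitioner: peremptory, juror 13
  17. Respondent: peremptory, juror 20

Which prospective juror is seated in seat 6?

16

Removed: #2, #3, #4, #8, #9, #10, #12, #13, #14, #15, #17, #20, #22, #23. (#7, #11 stay — for-cause denied.)
Seating in order: seats 1–6 → #1, #5, #6, #7, #11, #16; alternates → #18, #19, #21.
So seat 6 is #16.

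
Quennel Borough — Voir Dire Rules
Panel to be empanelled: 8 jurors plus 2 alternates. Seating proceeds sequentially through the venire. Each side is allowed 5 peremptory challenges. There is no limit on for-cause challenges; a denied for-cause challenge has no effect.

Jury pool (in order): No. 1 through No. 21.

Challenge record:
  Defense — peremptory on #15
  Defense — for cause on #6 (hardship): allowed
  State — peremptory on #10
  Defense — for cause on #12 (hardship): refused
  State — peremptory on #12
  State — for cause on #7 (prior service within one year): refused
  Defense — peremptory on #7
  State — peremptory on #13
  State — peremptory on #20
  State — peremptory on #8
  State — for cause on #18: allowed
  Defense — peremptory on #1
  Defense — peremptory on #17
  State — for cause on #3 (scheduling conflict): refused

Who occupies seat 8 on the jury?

16

Removed: #1, #6, #7, #8, #10, #12, #13, #15, #17, #18, #20. (#3 stays — for-cause denied.)
Seating in order: seats 1–8 → #2, #3, #4, #5, #9, #11, #14, #16; alternates → #19, #21.
So seat 8 is #16.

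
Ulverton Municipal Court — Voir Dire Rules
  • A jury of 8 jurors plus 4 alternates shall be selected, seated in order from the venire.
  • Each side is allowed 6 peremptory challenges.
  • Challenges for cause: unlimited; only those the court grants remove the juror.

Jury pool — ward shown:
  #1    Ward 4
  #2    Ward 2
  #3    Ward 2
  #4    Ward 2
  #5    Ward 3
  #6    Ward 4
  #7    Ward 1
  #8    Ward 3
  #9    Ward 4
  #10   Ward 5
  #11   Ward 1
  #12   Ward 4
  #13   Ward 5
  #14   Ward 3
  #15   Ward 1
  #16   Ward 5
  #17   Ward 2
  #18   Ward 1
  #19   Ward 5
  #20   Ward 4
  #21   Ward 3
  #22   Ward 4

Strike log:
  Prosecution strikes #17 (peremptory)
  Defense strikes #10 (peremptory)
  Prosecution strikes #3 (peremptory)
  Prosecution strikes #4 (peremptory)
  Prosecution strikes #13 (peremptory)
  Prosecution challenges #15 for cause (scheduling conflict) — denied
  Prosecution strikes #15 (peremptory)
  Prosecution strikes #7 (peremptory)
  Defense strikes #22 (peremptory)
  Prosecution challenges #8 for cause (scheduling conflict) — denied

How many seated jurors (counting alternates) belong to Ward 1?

Removed: #3, #4, #7, #10, #13, #15, #17, #22.
Seated (12 incl. alternates): #1, #2, #5, #6, #8, #9, #11, #12, #14, #16, #18, #19.
Of those, in Ward 1: #11, #18 → 2.

2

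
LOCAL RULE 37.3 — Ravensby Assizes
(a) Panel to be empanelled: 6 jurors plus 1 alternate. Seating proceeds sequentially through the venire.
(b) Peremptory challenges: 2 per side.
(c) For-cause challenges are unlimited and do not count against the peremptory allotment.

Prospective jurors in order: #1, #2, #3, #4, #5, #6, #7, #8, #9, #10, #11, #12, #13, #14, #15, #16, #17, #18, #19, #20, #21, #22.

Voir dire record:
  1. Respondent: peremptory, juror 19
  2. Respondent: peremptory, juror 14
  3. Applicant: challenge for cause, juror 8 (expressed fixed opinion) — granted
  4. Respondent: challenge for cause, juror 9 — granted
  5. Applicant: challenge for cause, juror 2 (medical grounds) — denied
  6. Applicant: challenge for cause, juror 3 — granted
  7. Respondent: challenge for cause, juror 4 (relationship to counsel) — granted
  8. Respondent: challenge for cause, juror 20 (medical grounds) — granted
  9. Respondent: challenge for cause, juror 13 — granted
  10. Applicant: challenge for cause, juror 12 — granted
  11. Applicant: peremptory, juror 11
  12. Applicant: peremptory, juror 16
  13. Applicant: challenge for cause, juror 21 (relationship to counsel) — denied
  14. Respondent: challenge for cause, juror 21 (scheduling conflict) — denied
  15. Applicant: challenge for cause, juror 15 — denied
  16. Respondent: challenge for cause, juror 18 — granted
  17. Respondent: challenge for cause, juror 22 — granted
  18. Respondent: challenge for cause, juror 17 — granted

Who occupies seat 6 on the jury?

Removed: #3, #4, #8, #9, #11, #12, #13, #14, #16, #17, #18, #19, #20, #22. (#2, #15, #21 stay — for-cause denied.)
Filling seats in venire order through position 6: #1, #2, #5, #6, #7, #10.
So seat 6 is #10.

10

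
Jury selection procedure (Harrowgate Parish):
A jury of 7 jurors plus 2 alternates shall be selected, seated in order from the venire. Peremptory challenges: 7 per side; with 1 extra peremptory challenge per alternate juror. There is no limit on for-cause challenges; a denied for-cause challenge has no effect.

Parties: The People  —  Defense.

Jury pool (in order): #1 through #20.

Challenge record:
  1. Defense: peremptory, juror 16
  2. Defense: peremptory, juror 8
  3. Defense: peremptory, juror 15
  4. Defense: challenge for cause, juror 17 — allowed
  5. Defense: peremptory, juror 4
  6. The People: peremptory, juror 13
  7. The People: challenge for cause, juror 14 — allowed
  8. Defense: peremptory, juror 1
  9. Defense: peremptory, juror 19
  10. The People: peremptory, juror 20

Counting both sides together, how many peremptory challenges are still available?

The People allotment: 7 base + 1 × 2 alternates = 9. Defense allotment: 7 base + 1 × 2 alternates = 9.
The People peremptories used: #13, #20 — 2 (the for-cause on #14 doesn't count).
Defense peremptories used: #16, #8, #15, #4, #1, #19 — 6 (the for-cause on #17 doesn't count).
Remaining: (9 − 2) + (9 − 6) = 10.

10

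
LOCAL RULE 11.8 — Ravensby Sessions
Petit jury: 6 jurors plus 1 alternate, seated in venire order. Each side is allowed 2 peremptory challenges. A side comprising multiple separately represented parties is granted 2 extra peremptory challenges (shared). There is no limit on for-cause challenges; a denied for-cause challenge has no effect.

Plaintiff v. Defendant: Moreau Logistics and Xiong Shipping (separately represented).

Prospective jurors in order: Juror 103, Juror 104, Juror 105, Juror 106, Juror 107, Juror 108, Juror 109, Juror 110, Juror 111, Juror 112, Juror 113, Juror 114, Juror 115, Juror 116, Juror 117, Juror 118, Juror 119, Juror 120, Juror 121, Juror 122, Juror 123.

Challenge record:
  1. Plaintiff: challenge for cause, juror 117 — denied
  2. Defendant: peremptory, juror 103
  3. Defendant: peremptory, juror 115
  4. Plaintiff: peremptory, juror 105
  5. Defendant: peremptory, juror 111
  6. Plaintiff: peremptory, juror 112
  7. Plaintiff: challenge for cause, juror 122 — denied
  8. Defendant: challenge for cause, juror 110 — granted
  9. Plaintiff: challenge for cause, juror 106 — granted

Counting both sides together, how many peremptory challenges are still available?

Plaintiff allotment: 2. Defendant allotment: 2 base + 2 multi-party = 4.
Plaintiff peremptories used: #105, #112 — 2 (for-cause on #117, #122, #106 don't count).
Defendant peremptories used: #103, #115, #111 — 3 (the for-cause on #110 doesn't count).
Remaining: (2 − 2) + (4 − 3) = 1.

1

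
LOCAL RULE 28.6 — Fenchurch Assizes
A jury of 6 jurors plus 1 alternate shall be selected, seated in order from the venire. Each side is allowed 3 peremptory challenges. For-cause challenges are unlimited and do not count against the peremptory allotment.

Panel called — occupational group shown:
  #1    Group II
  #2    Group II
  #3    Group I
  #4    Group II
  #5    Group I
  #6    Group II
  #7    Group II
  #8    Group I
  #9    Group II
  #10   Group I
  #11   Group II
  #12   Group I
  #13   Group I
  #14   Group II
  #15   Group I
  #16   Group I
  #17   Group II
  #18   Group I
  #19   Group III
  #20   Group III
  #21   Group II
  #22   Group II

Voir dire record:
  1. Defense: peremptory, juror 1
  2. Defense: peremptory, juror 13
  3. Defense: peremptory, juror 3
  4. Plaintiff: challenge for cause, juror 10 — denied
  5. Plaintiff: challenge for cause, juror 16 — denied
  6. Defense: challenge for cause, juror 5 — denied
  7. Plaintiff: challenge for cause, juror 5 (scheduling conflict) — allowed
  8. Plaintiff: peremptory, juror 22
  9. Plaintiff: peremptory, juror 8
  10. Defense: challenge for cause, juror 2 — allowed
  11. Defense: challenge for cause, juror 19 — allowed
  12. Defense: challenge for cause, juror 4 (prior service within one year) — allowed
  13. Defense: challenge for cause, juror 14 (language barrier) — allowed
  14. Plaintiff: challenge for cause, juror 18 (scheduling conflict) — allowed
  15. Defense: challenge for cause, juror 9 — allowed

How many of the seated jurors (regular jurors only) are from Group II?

Removed: #1, #2, #3, #4, #5, #8, #9, #13, #14, #18, #19, #22.
Seated jurors 1–6: #6, #7, #10, #11, #12, #15 (alternates #16 not counted).
Of those, in Group II: #6, #7, #11 → 3.

3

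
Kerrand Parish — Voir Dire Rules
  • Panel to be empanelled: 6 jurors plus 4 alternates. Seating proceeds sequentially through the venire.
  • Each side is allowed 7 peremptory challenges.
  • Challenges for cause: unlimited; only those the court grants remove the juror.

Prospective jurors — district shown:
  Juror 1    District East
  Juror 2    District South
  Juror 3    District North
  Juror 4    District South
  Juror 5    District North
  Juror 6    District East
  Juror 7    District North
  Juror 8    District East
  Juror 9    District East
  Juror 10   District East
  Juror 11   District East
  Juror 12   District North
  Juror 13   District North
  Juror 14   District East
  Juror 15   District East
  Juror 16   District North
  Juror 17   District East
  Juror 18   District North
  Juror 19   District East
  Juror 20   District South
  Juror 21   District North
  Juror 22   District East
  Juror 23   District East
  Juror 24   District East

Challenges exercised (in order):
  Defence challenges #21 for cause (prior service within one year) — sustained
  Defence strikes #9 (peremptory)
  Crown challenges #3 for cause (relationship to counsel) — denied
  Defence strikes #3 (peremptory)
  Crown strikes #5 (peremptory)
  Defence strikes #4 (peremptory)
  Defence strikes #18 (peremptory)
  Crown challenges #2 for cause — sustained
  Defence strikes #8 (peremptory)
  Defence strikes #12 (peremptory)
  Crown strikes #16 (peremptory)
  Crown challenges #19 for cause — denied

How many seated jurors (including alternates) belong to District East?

Removed: #2, #3, #4, #5, #8, #9, #12, #16, #18, #21.
Seated (10 incl. alternates): #1, #6, #7, #10, #11, #13, #14, #15, #17, #19.
Of those, in District East: #1, #6, #10, #11, #14, #15, #17, #19 → 8.

8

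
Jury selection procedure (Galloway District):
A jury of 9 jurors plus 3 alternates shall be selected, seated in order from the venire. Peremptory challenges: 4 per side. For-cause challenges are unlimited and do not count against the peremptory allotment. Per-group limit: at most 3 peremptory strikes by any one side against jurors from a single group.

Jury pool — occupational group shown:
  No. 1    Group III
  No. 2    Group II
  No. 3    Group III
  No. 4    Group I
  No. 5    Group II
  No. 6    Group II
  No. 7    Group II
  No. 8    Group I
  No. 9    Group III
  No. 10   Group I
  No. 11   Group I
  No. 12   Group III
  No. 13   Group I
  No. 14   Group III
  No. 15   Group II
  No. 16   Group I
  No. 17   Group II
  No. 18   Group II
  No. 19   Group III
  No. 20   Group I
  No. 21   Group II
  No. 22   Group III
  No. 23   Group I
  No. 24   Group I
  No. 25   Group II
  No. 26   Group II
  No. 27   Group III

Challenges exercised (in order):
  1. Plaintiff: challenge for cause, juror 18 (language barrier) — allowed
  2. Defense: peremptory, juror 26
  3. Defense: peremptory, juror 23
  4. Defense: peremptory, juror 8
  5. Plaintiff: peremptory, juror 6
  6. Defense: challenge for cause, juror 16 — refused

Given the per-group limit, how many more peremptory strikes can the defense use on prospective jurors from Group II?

Defense peremptories so far: #26, #23, #8 — 3 of 4 used, 1 left overall.
Against Group II: #26 — 1 used; per-group cap 3 leaves 2.
Binding limit: min(1, 2) = 1.

1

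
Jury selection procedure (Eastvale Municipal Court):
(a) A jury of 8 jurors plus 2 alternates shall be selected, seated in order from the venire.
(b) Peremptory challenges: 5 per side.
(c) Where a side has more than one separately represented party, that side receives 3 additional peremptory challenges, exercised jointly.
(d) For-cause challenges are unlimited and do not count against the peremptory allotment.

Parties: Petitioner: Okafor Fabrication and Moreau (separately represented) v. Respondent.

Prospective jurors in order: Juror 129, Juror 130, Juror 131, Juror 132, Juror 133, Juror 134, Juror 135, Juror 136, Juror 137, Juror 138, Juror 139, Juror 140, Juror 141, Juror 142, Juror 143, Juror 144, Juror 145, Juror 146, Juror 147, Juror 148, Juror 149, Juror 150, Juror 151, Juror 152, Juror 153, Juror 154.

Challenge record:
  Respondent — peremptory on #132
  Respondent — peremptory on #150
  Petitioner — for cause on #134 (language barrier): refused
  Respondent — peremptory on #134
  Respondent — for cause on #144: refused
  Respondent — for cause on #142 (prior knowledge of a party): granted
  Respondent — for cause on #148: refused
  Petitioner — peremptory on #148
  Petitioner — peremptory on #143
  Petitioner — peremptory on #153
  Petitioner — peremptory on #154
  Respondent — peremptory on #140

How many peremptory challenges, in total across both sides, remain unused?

5

Petitioner allotment: 5 base + 3 multi-party = 8. Respondent allotment: 5.
Petitioner peremptories used: #148, #143, #153, #154 — 4 (the for-cause on #134 doesn't count).
Respondent peremptories used: #132, #150, #134, #140 — 4 (for-cause on #144, #142, #148 don't count).
Remaining: (8 − 4) + (5 − 4) = 5.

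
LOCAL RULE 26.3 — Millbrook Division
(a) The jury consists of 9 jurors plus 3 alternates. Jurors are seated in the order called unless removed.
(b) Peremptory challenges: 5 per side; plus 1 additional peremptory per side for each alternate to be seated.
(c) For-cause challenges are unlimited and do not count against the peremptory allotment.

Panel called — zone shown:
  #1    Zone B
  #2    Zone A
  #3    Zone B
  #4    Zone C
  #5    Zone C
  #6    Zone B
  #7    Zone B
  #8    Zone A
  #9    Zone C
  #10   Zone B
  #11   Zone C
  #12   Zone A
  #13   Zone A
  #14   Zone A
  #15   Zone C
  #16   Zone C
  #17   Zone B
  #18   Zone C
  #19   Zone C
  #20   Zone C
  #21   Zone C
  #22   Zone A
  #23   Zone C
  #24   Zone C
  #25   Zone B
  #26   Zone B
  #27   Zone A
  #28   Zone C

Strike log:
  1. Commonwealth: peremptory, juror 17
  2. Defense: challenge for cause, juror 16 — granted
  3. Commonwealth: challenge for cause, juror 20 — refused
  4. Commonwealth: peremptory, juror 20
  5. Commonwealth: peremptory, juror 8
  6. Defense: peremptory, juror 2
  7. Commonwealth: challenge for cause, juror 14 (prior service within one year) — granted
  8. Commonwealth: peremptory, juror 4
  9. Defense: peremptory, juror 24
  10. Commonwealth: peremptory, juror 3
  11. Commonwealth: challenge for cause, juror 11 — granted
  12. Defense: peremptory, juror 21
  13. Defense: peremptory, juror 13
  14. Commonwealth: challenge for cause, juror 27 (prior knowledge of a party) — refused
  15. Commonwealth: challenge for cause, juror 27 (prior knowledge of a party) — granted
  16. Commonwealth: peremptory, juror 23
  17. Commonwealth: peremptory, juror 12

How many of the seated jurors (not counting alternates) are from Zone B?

4

Removed: #2, #3, #4, #8, #11, #12, #13, #14, #16, #17, #20, #21, #23, #24, #27.
Seated jurors 1–9: #1, #5, #6, #7, #9, #10, #15, #18, #19 (alternates #22, #25, #26 not counted).
Of those, in Zone B: #1, #6, #7, #10 → 4.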